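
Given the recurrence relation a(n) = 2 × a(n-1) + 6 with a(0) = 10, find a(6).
Computing step by step:
a(0) = 10
a(1) = 2 × 10 + 6 = 26
a(2) = 2 × 26 + 6 = 58
a(3) = 2 × 58 + 6 = 122
a(4) = 2 × 122 + 6 = 250
a(5) = 2 × 250 + 6 = 506
a(6) = 2 × 506 + 6 = 1018

1018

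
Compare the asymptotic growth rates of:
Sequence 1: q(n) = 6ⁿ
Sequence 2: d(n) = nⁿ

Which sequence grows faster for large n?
Comparing growth rates:
Growth-rate hierarchy: log n ≺ any polynomial ≺ any exponential cⁿ (c>1) ≺ n! ≺ nⁿ.
super-exponential nⁿ dominates exponential base 6 asymptotically.

d(n) grows faster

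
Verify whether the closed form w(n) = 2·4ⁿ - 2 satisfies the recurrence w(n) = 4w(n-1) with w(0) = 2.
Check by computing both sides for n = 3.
From the recurrence with w(0) = 2:
  w(0) = 2, w(1) = 8, w(2) = 32, w(3) = 128
  so the recurrence gives w(3) = 128.
From the proposed closed form w(n) = 2·4ⁿ - 2:
  w(3) = 126.
The recurrence gives 128 but the closed form gives 126, so the closed form does not satisfy the recurrence.

No, the closed form is incorrect.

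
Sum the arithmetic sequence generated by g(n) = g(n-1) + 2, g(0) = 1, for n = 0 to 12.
Computing the sequence terms: 1, 3, 5, 7, 9, 11, 13, 15, 17, 19, 21, 23, 25
Adding these values together:

169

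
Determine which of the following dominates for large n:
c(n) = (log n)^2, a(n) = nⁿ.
Comparing growth rates:
Growth-rate hierarchy: log n ≺ any polynomial ≺ any exponential cⁿ (c>1) ≺ n! ≺ nⁿ.
super-exponential nⁿ dominates polylogarithmic (log n)^2 asymptotically.

a(n) grows faster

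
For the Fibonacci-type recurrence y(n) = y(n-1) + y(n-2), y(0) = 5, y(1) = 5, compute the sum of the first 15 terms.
Computing the sequence terms: 5, 5, 10, 15, 25, 40, 65, 105, 170, 275, 445, 720, 1165, 1885, 3050
Adding these values together:

7980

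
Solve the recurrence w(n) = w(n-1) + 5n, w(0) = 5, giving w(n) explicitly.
Recurrence: w(n) = w(n-1) + 5n, initial: w(0) = 5.
Telescoping: w(n) = w(0) + 5·Σᵢ₌₁ⁿ i = 5 + 5·n(n+1)/2.

w(n) = 5·n(n+1)/2 + 5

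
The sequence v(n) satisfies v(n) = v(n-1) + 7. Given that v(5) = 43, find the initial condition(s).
v(5) = v(0) + 5·7, so v(0) = 43 - 35 = 8.

v(0) = 8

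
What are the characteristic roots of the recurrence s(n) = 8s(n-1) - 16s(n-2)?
Substitute s(n) = rⁿ and divide through by rⁿ⁻²: r² - 8r + 16 = 0
Factor: (r - 4)² = 0, so r = 4 (double root).
General solution: s(n) = (A + Bn)·4ⁿ

Characteristic: r² - 8r + 16 = 0, Roots: r = 4 (double root)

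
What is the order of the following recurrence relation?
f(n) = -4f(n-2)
The order is the largest lag k for which f(n-k) appears. Here the deepest term is f(n-2), so the order is 2.

Order 2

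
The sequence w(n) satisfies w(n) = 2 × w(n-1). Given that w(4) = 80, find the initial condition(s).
In general w(n) = 2ⁿ · w(0). At n = 4: w(0) = w(4) / 2^4 = 80 / 16 = 5.

w(0) = 5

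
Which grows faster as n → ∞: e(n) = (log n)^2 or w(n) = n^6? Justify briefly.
Comparing growth rates:
Growth-rate hierarchy: log n ≺ any polynomial ≺ any exponential cⁿ (c>1) ≺ n! ≺ nⁿ.
polynomial degree 6 dominates polylogarithmic (log n)^2 asymptotically.

w(n) grows faster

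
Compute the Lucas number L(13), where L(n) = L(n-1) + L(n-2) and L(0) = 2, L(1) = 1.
Computing the sequence terms:
2, 1, 3, 4, 7, 11, 18, 29, 47, 76, 123, 199, 322, 521

521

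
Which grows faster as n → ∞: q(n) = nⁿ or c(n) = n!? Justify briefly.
Comparing growth rates:
Growth-rate hierarchy: log n ≺ any polynomial ≺ any exponential cⁿ (c>1) ≺ n! ≺ nⁿ.
super-exponential nⁿ dominates factorial asymptotically.

q(n) grows faster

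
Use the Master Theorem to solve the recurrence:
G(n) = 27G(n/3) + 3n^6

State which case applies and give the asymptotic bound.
Master Theorem template: G(n) = a·G(n/b) + f(n).
Here: a=27, b=3, f(n)=3n^6
Compute log_b(a) = log_3(27) = 3.
f(n) = 3n^6 = Ω(n^(3+ε)) with ε = 3, and the regularity condition holds (a·f(n/b) = (a/b^6)·f(n) with a/b^6 = 3^-3 < 1). Case 3: G(n) = Θ(f(n)) = Θ(n^6).

Case 3: G(n) = Θ(n^6)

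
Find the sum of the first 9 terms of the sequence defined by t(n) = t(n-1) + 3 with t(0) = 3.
Computing the sequence terms: 3, 6, 9, 12, 15, 18, 21, 24, 27
Adding these values together:

135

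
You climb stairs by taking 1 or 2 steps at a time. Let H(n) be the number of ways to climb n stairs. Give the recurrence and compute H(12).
Condition on the size of the last step (1 to 2): before it there were n-1, …, n-2 stairs climbed, and these cases are disjoint, so H(n) = H(n-1) + H(n-2) (Fibonacci-type sequence).
Initial conditions by direct count (compositions of i into parts ≤ 2): H(1) = 1; H(2) = 2.
Iterating the recurrence: H(3) = 3, H(4) = 5, H(5) = 8, H(6) = 13, H(7) = 21, H(8) = 34, H(9) = 55, H(10) = 89, H(11) = 144, H(12) = 233.

H(n) = H(n-1) + H(n-2), H(1) = 1, H(2) = 2; H(12) = 233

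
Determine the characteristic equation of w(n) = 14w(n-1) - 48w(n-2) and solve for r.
Substitute w(n) = rⁿ and divide through by rⁿ⁻²: r² - 14r + 48 = 0
Factor: (r - 6)(r - 8) = 0, so r = 6, 8.
General solution: w(n) = A·6ⁿ + B·8ⁿ

Characteristic: r² - 14r + 48 = 0, Roots: r = 6, 8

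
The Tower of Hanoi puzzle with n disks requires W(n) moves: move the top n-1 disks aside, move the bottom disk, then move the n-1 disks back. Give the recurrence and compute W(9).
Moving n disks = move the top n-1 disks aside (W(n-1) moves) + move the largest disk (1 move) + move the n-1 disks back on top (W(n-1) moves), so W(n) = 2W(n-1) + 1, with W(1) = 1 (a single disk takes one move).
First terms: 1, 3, 7, 15, 31, 63, … — each is one less than a power of 2. Indeed W(n) + 1 = 2(W(n-1) + 1) with W(1) + 1 = 2, so W(n) + 1 = 2ⁿ and W(n) = 2ⁿ - 1.
Hence W(9) = 2^9 - 1 = 512 - 1 = 511.

W(n) = 2W(n-1) + 1, W(1) = 1; W(9) = 511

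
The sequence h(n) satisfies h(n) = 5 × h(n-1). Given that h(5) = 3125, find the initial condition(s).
In general h(n) = 5ⁿ · h(0). At n = 5: h(0) = h(5) / 5^5 = 3125 / 3125 = 1.

h(0) = 1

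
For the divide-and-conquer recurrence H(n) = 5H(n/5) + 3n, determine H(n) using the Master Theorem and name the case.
Master Theorem template: H(n) = a·H(n/b) + f(n).
Here: a=5, b=5, f(n)=3n
Compute log_b(a) = log_5(5) = 1.
f(n) = 3n = Θ(n). Case 2: H(n) = Θ(n log n).

Case 2: H(n) = Θ(n log n)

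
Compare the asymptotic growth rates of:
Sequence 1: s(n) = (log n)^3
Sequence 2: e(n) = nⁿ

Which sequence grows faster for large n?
Comparing growth rates:
Growth-rate hierarchy: log n ≺ any polynomial ≺ any exponential cⁿ (c>1) ≺ n! ≺ nⁿ.
super-exponential nⁿ dominates polylogarithmic (log n)^3 asymptotically.

e(n) grows faster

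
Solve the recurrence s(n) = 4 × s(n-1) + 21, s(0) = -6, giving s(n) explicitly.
Recurrence: s(n) = 4 × s(n-1) + 21, initial: s(0) = -6.
Try s(n) = A·4ⁿ + C. Substituting: A·4ⁿ + C = 4(A·4ⁿ⁻¹ + C) + 21 = A·4ⁿ + 4C + 21, so C = 4C + 21, giving C = -7. Then s(0) = A - 7 = -6 gives A = 1.

s(n) = 4ⁿ - 7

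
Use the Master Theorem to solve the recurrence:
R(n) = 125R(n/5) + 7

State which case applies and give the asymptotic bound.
Master Theorem template: R(n) = a·R(n/b) + f(n).
Here: a=125, b=5, f(n)=7
Compute log_b(a) = log_5(125) = 3.
f(n) = 7 = O(n^(3-ε)) with ε = 3. Case 1: R(n) = Θ(n^log_b(a)) = Θ(n^3).

Case 1: R(n) = Θ(n^3)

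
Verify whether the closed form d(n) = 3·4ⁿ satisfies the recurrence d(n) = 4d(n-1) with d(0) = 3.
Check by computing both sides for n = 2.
From the recurrence with d(0) = 3:
  d(0) = 3, d(1) = 12, d(2) = 48
  so the recurrence gives d(2) = 48.
From the proposed closed form d(n) = 3·4ⁿ:
  d(2) = 48.
Both sides give 48 at n = 2, and the initial condition(s) match, so the closed form is consistent.

Yes, the closed form is correct.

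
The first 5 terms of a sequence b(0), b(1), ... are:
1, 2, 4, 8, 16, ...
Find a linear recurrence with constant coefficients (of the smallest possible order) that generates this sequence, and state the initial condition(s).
Look for the lowest-order linear relation among consecutive terms.
Observation: each term is 2× the previous.
Check at n=2: 2·2 = 4. ✓

b(n) = 2 × b(n-1), b(0) = 1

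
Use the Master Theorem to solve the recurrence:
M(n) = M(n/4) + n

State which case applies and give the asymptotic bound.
Master Theorem template: M(n) = a·M(n/b) + f(n).
Here: a=1, b=4, f(n)=n
Compute log_b(a) = log_4(1) = 0.
f(n) = n = Ω(n^(0+ε)) with ε = 1, and the regularity condition holds (a·f(n/b) = (a/b^1)·f(n) with a/b^1 = 4^-1 < 1). Case 3: M(n) = Θ(f(n)) = Θ(n).

Case 3: M(n) = Θ(n)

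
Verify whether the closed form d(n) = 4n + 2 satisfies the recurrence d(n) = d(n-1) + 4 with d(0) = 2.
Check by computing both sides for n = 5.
From the recurrence with d(0) = 2:
  d(0) = 2, d(1) = 6, d(2) = 10, d(3) = 14, d(4) = 18, d(5) = 22
  so the recurrence gives d(5) = 22.
From the proposed closed form d(n) = 4n + 2:
  d(5) = 22.
Both sides give 22 at n = 5, and the initial condition(s) match, so the closed form is consistent.

Yes, the closed form is correct.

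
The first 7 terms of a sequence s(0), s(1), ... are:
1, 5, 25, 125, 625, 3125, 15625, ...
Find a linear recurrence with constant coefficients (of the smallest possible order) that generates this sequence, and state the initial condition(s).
Look for the lowest-order linear relation among consecutive terms.
Observation: each term is 5× the previous.
Check at n=2: 5·5 = 25. ✓

s(n) = 5 × s(n-1), s(0) = 1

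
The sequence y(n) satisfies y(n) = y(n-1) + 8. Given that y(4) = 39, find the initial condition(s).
y(4) = y(0) + 4·8, so y(0) = 39 - 32 = 7.

y(0) = 7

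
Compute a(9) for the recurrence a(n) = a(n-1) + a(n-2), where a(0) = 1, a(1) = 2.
Computing the sequence terms:
1, 2, 3, 5, 8, 13, 21, 34, 55, 89

89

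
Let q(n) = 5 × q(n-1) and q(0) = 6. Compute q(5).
Computing step by step:
q(0) = 6
q(1) = 5 × 6 = 30
q(2) = 5 × 30 = 150
q(3) = 5 × 150 = 750
q(4) = 5 × 750 = 3750
q(5) = 5 × 3750 = 18750

18750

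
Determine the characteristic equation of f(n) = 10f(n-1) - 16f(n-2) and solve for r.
Substitute f(n) = rⁿ and divide through by rⁿ⁻²: r² - 10r + 16 = 0
Factor: (r - 2)(r - 8) = 0, so r = 2, 8.
General solution: f(n) = A·2ⁿ + B·8ⁿ

Characteristic: r² - 10r + 16 = 0, Roots: r = 2, 8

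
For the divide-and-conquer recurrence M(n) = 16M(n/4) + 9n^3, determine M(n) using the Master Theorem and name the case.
Master Theorem template: M(n) = a·M(n/b) + f(n).
Here: a=16, b=4, f(n)=9n^3
Compute log_b(a) = log_4(16) = 2.
f(n) = 9n^3 = Ω(n^(2+ε)) with ε = 1, and the regularity condition holds (a·f(n/b) = (a/b^3)·f(n) with a/b^3 = 4^-1 < 1). Case 3: M(n) = Θ(f(n)) = Θ(n^3).

Case 3: M(n) = Θ(n^3)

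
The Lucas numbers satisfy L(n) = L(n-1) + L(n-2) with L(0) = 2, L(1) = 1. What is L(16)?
Computing the sequence terms:
2, 1, 3, 4, 7, 11, 18, 29, 47, 76, 123, 199, 322, 521, 843, 1364, 2207

2207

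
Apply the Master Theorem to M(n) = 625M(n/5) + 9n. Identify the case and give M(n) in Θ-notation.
Master Theorem template: M(n) = a·M(n/b) + f(n).
Here: a=625, b=5, f(n)=9n
Compute log_b(a) = log_5(625) = 4.
f(n) = 9n = O(n^(4-ε)) with ε = 3. Case 1: M(n) = Θ(n^log_b(a)) = Θ(n^4).

Case 1: M(n) = Θ(n^4)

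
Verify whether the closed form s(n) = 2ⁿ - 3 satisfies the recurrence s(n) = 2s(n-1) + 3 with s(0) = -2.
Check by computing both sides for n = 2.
From the recurrence with s(0) = -2:
  s(0) = -2, s(1) = -1, s(2) = 1
  so the recurrence gives s(2) = 1.
From the proposed closed form s(n) = 2ⁿ - 3:
  s(2) = 1.
Both sides give 1 at n = 2, and the initial condition(s) match, so the closed form is consistent.

Yes, the closed form is correct.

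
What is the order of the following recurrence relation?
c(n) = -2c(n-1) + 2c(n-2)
The order is the largest lag k for which c(n-k) appears. Here the deepest term is c(n-2), so the order is 2.

Order 2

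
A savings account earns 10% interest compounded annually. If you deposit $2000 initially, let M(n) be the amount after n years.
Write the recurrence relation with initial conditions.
Each year the balance grows by 10%, i.e. is multiplied by 1 + 10/100 = 1.1, so M(n) = 1.1 × M(n-1). The initial deposit gives M(0) = 2000.
Unrolling gives the closed form M(n) = 2000 × (1.1)ⁿ.

M(n) = 1.1 × M(n-1), M(0) = 2000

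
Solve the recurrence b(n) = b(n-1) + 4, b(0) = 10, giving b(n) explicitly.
Recurrence: b(n) = b(n-1) + 4, initial: b(0) = 10.
Each step adds 4, so b(n) = b(0) + 4n = 4n + 10.

b(n) = 4n + 10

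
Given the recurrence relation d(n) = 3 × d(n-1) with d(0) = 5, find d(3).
Computing step by step:
d(0) = 5
d(1) = 3 × 5 = 15
d(2) = 3 × 15 = 45
d(3) = 3 × 45 = 135

135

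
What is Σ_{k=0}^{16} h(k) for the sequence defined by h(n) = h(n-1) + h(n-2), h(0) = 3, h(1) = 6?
Computing the sequence terms: 3, 6, 9, 15, 24, 39, 63, 102, 165, 267, 432, 699, 1131, 1830, 2961, 4791, 7752
Adding these values together:

20289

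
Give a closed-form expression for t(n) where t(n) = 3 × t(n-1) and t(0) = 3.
Recurrence: t(n) = 3 × t(n-1), initial: t(0) = 3.
Each term is 3 times the previous, so this is geometric with ratio 3. After n steps: t(n) = t(0)·3ⁿ = 3·3ⁿ.

t(n) = 3·3ⁿ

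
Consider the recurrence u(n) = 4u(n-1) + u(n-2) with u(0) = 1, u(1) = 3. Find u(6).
Computing the sequence terms:
1, 3, 13, 55, 233, 987, 4181

4181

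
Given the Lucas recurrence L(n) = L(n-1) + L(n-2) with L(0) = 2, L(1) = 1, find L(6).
Computing the sequence terms:
2, 1, 3, 4, 7, 11, 18

18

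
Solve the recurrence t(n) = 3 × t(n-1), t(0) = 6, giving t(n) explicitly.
Recurrence: t(n) = 3 × t(n-1), initial: t(0) = 6.
Each term is 3 times the previous, so this is geometric with ratio 3. After n steps: t(n) = t(0)·3ⁿ = 6·3ⁿ.

t(n) = 6·3ⁿ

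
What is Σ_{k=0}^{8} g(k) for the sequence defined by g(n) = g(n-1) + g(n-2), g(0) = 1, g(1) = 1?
Computing the sequence terms: 1, 1, 2, 3, 5, 8, 13, 21, 34
Adding these values together:

88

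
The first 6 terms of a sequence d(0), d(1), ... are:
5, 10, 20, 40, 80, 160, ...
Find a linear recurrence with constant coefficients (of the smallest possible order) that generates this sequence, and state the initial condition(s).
Look for the lowest-order linear relation among consecutive terms.
Observation: each term is 2× the previous.
Check at n=2: 2·10 = 20. ✓

d(n) = 2 × d(n-1), d(0) = 5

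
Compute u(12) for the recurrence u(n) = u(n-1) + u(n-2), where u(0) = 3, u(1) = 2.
Computing the sequence terms:
3, 2, 5, 7, 12, 19, 31, 50, 81, 131, 212, 343, 555

555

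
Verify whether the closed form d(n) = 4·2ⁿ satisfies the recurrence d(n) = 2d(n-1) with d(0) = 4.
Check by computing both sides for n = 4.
From the recurrence with d(0) = 4:
  d(0) = 4, d(1) = 8, d(2) = 16, d(3) = 32, d(4) = 64
  so the recurrence gives d(4) = 64.
From the proposed closed form d(n) = 4·2ⁿ:
  d(4) = 64.
Both sides give 64 at n = 4, and the initial condition(s) match, so the closed form is consistent.

Yes, the closed form is correct.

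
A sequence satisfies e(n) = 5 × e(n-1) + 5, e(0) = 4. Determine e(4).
Computing step by step:
e(0) = 4
e(1) = 5 × 4 + 5 = 25
e(2) = 5 × 25 + 5 = 130
e(3) = 5 × 130 + 5 = 655
e(4) = 5 × 655 + 5 = 3280

3280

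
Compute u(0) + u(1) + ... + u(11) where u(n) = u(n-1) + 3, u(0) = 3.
Computing the sequence terms: 3, 6, 9, 12, 15, 18, 21, 24, 27, 30, 33, 36
Adding these values together:

234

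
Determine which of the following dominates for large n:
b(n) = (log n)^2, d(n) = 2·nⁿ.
Comparing growth rates:
Growth-rate hierarchy: log n ≺ any polynomial ≺ any exponential cⁿ (c>1) ≺ n! ≺ nⁿ.
super-exponential nⁿ dominates polylogarithmic (log n)^2 asymptotically.

d(n) grows faster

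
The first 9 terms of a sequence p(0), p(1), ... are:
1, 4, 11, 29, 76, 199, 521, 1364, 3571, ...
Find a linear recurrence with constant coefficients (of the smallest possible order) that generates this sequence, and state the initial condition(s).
Look for the lowest-order linear relation among consecutive terms.
Observation: p(n) - 3·p(n-1) - (-1)·p(n-2) = 0 holds for the shown terms, and no order-1 relation p(n) = α·p(n-1) + β fits.
Check at n=3: 3·11 + (-1)·4 = 29. ✓

p(n) = 3p(n-1) - p(n-2), p(0) = 1, p(1) = 4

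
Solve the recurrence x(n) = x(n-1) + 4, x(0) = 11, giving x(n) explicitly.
Recurrence: x(n) = x(n-1) + 4, initial: x(0) = 11.
Each step adds 4, so x(n) = x(0) + 4n = 4n + 11.

x(n) = 4n + 11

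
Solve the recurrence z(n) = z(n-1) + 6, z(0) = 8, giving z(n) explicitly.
Recurrence: z(n) = z(n-1) + 6, initial: z(0) = 8.
Each step adds 6, so z(n) = z(0) + 6n = 6n + 8.

z(n) = 6n + 8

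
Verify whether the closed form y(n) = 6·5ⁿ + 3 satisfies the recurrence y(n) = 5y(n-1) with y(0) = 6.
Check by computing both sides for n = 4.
From the recurrence with y(0) = 6:
  y(0) = 6, y(1) = 30, y(2) = 150, y(3) = 750, y(4) = 3750
  so the recurrence gives y(4) = 3750.
From the proposed closed form y(n) = 6·5ⁿ + 3:
  y(4) = 3753.
The recurrence gives 3750 but the closed form gives 3753, so the closed form does not satisfy the recurrence.

No, the closed form is incorrect.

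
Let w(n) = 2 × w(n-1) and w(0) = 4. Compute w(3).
Computing step by step:
w(0) = 4
w(1) = 2 × 4 = 8
w(2) = 2 × 8 = 16
w(3) = 2 × 16 = 32

32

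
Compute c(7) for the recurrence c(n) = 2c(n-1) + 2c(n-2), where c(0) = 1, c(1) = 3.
Computing the sequence terms:
1, 3, 8, 22, 60, 164, 448, 1224

1224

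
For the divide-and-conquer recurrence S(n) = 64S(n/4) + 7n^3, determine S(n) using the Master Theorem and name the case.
Master Theorem template: S(n) = a·S(n/b) + f(n).
Here: a=64, b=4, f(n)=7n^3
Compute log_b(a) = log_4(64) = 3.
f(n) = 7n^3 = Θ(n^3). Case 2: S(n) = Θ(n^3 log n).

Case 2: S(n) = Θ(n^3 log n)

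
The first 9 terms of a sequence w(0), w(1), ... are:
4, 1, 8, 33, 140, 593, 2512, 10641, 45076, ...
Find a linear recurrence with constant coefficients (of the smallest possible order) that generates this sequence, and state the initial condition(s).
Look for the lowest-order linear relation among consecutive terms.
Observation: w(n) - 4·w(n-1) - (1)·w(n-2) = 0 holds for the shown terms, and no order-1 relation w(n) = α·w(n-1) + β fits.
Check at n=3: 4·8 + (1)·1 = 33. ✓

w(n) = 4w(n-1) + w(n-2), w(0) = 4, w(1) = 1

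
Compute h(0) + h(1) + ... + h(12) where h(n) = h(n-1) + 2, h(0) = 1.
Computing the sequence terms: 1, 3, 5, 7, 9, 11, 13, 15, 17, 19, 21, 23, 25
Adding these values together:

169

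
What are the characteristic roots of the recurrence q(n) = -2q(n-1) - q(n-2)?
Substitute q(n) = rⁿ and divide through by rⁿ⁻²: r² + 2r + 1 = 0
Factor: (r + 1)² = 0, so r = -1 (double root).
General solution: q(n) = (A + Bn)·(-1)ⁿ

Characteristic: r² + 2r + 1 = 0, Roots: r = -1 (double root)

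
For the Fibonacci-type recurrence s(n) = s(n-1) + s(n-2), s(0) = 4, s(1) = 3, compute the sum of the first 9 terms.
Computing the sequence terms: 4, 3, 7, 10, 17, 27, 44, 71, 115
Adding these values together:

298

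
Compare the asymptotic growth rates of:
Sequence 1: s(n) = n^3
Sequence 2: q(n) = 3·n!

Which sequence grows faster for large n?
Comparing growth rates:
Growth-rate hierarchy: log n ≺ any polynomial ≺ any exponential cⁿ (c>1) ≺ n! ≺ nⁿ.
factorial dominates polynomial degree 3 asymptotically.

q(n) grows faster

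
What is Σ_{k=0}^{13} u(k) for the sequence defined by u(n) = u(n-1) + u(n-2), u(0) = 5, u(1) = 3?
Computing the sequence terms: 5, 3, 8, 11, 19, 30, 49, 79, 128, 207, 335, 542, 877, 1419
Adding these values together:

3712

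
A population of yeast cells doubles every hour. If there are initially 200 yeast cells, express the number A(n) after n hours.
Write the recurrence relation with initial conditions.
Each hour multiplies the count by 2, so the count after n hours depends only on the count after n-1 hours: A(n) = 2 × A(n-1). The starting count gives A(0) = 200.
Unrolling n times gives the closed form A(n) = 200 × 2ⁿ.

A(n) = 2 × A(n-1), A(0) = 200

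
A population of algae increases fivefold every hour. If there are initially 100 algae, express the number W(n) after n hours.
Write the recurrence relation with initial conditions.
Each hour multiplies the count by 5, so the count after n hours depends only on the count after n-1 hours: W(n) = 5 × W(n-1). The starting count gives W(0) = 100.
Unrolling n times gives the closed form W(n) = 100 × 5ⁿ.

W(n) = 5 × W(n-1), W(0) = 100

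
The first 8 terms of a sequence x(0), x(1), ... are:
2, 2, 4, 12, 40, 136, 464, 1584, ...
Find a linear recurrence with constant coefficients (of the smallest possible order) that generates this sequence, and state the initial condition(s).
Look for the lowest-order linear relation among consecutive terms.
Observation: x(n) - 4·x(n-1) - (-2)·x(n-2) = 0 holds for the shown terms, and no order-1 relation x(n) = α·x(n-1) + β fits.
Check at n=3: 4·4 + (-2)·2 = 12. ✓

x(n) = 4x(n-1) - 2x(n-2), x(0) = 2, x(1) = 2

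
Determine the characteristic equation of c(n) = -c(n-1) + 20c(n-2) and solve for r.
Substitute c(n) = rⁿ and divide through by rⁿ⁻²: r² + r - 20 = 0
Factor: (r + 5)(r - 4) = 0, so r = -5, 4.
General solution: c(n) = A·(-5)ⁿ + B·4ⁿ

Characteristic: r² + r - 20 = 0, Roots: r = -5, 4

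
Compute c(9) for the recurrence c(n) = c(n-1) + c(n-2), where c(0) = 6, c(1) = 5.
Computing the sequence terms:
6, 5, 11, 16, 27, 43, 70, 113, 183, 296

296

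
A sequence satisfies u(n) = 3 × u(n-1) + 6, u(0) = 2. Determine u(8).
Computing step by step:
u(0) = 2
u(1) = 3 × 2 + 6 = 12
u(2) = 3 × 12 + 6 = 42
u(3) = 3 × 42 + 6 = 132
u(4) = 3 × 132 + 6 = 402
u(5) = 3 × 402 + 6 = 1212
u(6) = 3 × 1212 + 6 = 3642
u(7) = 3 × 3642 + 6 = 10932
u(8) = 3 × 10932 + 6 = 32802

32802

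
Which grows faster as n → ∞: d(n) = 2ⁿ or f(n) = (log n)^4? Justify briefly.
Comparing growth rates:
Growth-rate hierarchy: log n ≺ any polynomial ≺ any exponential cⁿ (c>1) ≺ n! ≺ nⁿ.
exponential base 2 dominates polylogarithmic (log n)^4 asymptotically.

d(n) grows faster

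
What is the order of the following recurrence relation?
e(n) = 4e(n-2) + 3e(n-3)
The order is the largest lag k for which e(n-k) appears. Here the deepest term is e(n-3), so the order is 3.

Order 3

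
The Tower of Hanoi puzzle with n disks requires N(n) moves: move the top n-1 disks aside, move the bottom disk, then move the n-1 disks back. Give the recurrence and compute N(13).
Moving n disks = move the top n-1 disks aside (N(n-1) moves) + move the largest disk (1 move) + move the n-1 disks back on top (N(n-1) moves), so N(n) = 2N(n-1) + 1, with N(1) = 1 (a single disk takes one move).
First terms: 1, 3, 7, 15, 31, 63, … — each is one less than a power of 2. Indeed N(n) + 1 = 2(N(n-1) + 1) with N(1) + 1 = 2, so N(n) + 1 = 2ⁿ and N(n) = 2ⁿ - 1.
Hence N(13) = 2^13 - 1 = 8192 - 1 = 8191.

N(n) = 2N(n-1) + 1, N(1) = 1; N(13) = 8191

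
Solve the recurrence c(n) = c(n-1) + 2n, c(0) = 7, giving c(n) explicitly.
Recurrence: c(n) = c(n-1) + 2n, initial: c(0) = 7.
Telescoping: c(n) = c(0) + 2·Σᵢ₌₁ⁿ i = 7 + 2·n(n+1)/2.

c(n) = 2·n(n+1)/2 + 7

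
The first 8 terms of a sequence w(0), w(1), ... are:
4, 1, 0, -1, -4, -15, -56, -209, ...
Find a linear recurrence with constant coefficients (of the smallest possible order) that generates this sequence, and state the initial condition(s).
Look for the lowest-order linear relation among consecutive terms.
Observation: w(n) - 4·w(n-1) - (-1)·w(n-2) = 0 holds for the shown terms, and no order-1 relation w(n) = α·w(n-1) + β fits.
Check at n=3: 4·0 + (-1)·1 = -1. ✓

w(n) = 4w(n-1) - w(n-2), w(0) = 4, w(1) = 1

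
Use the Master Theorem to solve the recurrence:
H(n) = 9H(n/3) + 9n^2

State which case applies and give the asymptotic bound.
Master Theorem template: H(n) = a·H(n/b) + f(n).
Here: a=9, b=3, f(n)=9n^2
Compute log_b(a) = log_3(9) = 2.
f(n) = 9n^2 = Θ(n^2). Case 2: H(n) = Θ(n^2 log n).

Case 2: H(n) = Θ(n^2 log n)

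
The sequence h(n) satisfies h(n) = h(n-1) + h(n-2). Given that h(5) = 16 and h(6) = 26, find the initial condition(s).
Work backwards using h(k) = h(k+2) - h(k+1):
h(4) = h(6) - h(5) = 26 - 16 = 10
h(3) = h(5) - h(4) = 16 - 10 = 6
h(2) = h(4) - h(3) = 10 - 6 = 4
h(1) = h(3) - h(2) = 6 - 4 = 2
h(0) = h(2) - h(1) = 4 - 2 = 2

h(0) = 2, h(1) = 2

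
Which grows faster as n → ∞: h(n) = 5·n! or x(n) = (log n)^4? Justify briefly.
Comparing growth rates:
Growth-rate hierarchy: log n ≺ any polynomial ≺ any exponential cⁿ (c>1) ≺ n! ≺ nⁿ.
factorial dominates polylogarithmic (log n)^4 asymptotically.

h(n) grows faster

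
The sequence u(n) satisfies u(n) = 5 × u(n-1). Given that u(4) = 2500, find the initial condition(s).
In general u(n) = 5ⁿ · u(0). At n = 4: u(0) = u(4) / 5^4 = 2500 / 625 = 4.

u(0) = 4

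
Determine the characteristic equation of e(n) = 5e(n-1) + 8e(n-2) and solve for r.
Substitute e(n) = rⁿ and divide through by rⁿ⁻²: r² - 5r - 8 = 0
Discriminant: 5² + 4·8 = 57, not a perfect square, so by the quadratic formula r = (5 ± √57)/2.
General solution: e(n) = A·r₁ⁿ + B·r₂ⁿ where r₁,r₂ = (5 ± √57)/2

Characteristic: r² - 5r - 8 = 0, Roots: r = (5 ± √57)/2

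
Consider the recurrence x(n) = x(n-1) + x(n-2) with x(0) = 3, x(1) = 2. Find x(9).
Computing the sequence terms:
3, 2, 5, 7, 12, 19, 31, 50, 81, 131

131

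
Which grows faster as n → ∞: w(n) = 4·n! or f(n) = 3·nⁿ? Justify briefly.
Comparing growth rates:
Growth-rate hierarchy: log n ≺ any polynomial ≺ any exponential cⁿ (c>1) ≺ n! ≺ nⁿ.
super-exponential nⁿ dominates factorial asymptotically.

f(n) grows faster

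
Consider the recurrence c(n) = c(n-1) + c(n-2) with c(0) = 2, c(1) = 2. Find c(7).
Computing the sequence terms:
2, 2, 4, 6, 10, 16, 26, 42

42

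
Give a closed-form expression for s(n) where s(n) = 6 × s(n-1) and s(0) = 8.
Recurrence: s(n) = 6 × s(n-1), initial: s(0) = 8.
Each term is 6 times the previous, so this is geometric with ratio 6. After n steps: s(n) = s(0)·6ⁿ = 8·6ⁿ.

s(n) = 8·6ⁿ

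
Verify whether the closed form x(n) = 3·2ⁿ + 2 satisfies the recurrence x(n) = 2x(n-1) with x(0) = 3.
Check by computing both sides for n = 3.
From the recurrence with x(0) = 3:
  x(0) = 3, x(1) = 6, x(2) = 12, x(3) = 24
  so the recurrence gives x(3) = 24.
From the proposed closed form x(n) = 3·2ⁿ + 2:
  x(3) = 26.
The recurrence gives 24 but the closed form gives 26, so the closed form does not satisfy the recurrence.

No, the closed form is incorrect.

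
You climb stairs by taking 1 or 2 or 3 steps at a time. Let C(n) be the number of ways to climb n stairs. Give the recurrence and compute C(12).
Condition on the size of the last step (1 to 3): before it there were n-1, …, n-3 stairs climbed, and these cases are disjoint, so C(n) = C(n-1) + C(n-2) + C(n-3) (order-3 linear recurrence).
Initial conditions by direct count (compositions of i into parts ≤ 3): C(1) = 1; C(2) = 2; C(3) = 4.
Iterating the recurrence: C(4) = 7, C(5) = 13, C(6) = 24, C(7) = 44, C(8) = 81, C(9) = 149, C(10) = 274, C(11) = 504, C(12) = 927.

C(n) = C(n-1) + C(n-2) + C(n-3), C(1) = 1, C(2) = 2, C(3) = 4; C(12) = 927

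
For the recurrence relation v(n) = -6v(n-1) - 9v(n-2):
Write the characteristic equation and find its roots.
Substitute v(n) = rⁿ and divide through by rⁿ⁻²: r² + 6r + 9 = 0
Factor: (r + 3)² = 0, so r = -3 (double root).
General solution: v(n) = (A + Bn)·(-3)ⁿ

Characteristic: r² + 6r + 9 = 0, Roots: r = -3 (double root)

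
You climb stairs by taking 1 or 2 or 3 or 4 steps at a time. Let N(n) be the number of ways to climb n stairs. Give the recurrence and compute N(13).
Condition on the size of the last step (1 to 4): before it there were n-1, …, n-4 stairs climbed, and these cases are disjoint, so N(n) = N(n-1) + N(n-2) + N(n-3) + N(n-4) (order-4 linear recurrence).
Initial conditions by direct count (compositions of i into parts ≤ 4): N(1) = 1; N(2) = 2; N(3) = 4; N(4) = 8.
Iterating the recurrence: N(5) = 15, N(6) = 29, N(7) = 56, N(8) = 108, N(9) = 208, N(10) = 401, N(11) = 773, N(12) = 1490, N(13) = 2872.

N(n) = N(n-1) + N(n-2) + N(n-3) + N(n-4), N(1) = 1, N(2) = 2, N(3) = 4, N(4) = 8; N(13) = 2872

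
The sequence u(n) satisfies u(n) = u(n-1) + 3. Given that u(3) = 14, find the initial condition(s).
u(3) = u(0) + 3·3, so u(0) = 14 - 9 = 5.

u(0) = 5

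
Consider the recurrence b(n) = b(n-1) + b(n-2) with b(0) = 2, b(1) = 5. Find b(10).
Computing the sequence terms:
2, 5, 7, 12, 19, 31, 50, 81, 131, 212, 343

343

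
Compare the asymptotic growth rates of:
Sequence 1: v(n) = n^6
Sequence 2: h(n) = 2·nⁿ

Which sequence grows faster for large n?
Comparing growth rates:
Growth-rate hierarchy: log n ≺ any polynomial ≺ any exponential cⁿ (c>1) ≺ n! ≺ nⁿ.
super-exponential nⁿ dominates polynomial degree 6 asymptotically.

h(n) grows faster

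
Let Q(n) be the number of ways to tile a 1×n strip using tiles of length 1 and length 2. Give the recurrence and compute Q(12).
Condition on the last tile: it has length 1 (leaving a 1×(n-1) strip) or length 2 (leaving a 1×(n-2) strip), so Q(n) = Q(n-1) + Q(n-2) (order-2 linear recurrence).
For 0 ≤ i < 2 only unit tiles fit, so Q(i) = 1.
Iterating the recurrence: Q(2) = 2, Q(3) = 3, Q(4) = 5, Q(5) = 8, Q(6) = 13, Q(7) = 21, Q(8) = 34, Q(9) = 55, Q(10) = 89, Q(11) = 144, Q(12) = 233.

Q(n) = Q(n-1) + Q(n-2), with Q(i) = 1 for 0 ≤ i < 2; Q(12) = 233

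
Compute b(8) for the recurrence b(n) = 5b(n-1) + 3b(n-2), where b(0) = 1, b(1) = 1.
Computing the sequence terms:
1, 1, 8, 43, 239, 1324, 7337, 40657, 225296

225296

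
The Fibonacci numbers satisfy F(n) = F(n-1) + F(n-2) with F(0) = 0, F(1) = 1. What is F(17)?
Computing the sequence terms:
0, 1, 1, 2, 3, 5, 8, 13, 21, 34, 55, 89, 144, 233, 377, 610, 987, 1597

1597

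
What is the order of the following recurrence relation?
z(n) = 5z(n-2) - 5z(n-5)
The order is the largest lag k for which z(n-k) appears. Here the deepest term is z(n-5), so the order is 5.

Order 5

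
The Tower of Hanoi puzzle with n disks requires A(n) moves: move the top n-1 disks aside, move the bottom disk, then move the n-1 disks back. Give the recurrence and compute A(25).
Moving n disks = move the top n-1 disks aside (A(n-1) moves) + move the largest disk (1 move) + move the n-1 disks back on top (A(n-1) moves), so A(n) = 2A(n-1) + 1, with A(1) = 1 (a single disk takes one move).
First terms: 1, 3, 7, 15, 31, 63, … — each is one less than a power of 2. Indeed A(n) + 1 = 2(A(n-1) + 1) with A(1) + 1 = 2, so A(n) + 1 = 2ⁿ and A(n) = 2ⁿ - 1.
Hence A(25) = 2^25 - 1 = 33554432 - 1 = 33554431.

A(n) = 2A(n-1) + 1, A(1) = 1; A(25) = 33554431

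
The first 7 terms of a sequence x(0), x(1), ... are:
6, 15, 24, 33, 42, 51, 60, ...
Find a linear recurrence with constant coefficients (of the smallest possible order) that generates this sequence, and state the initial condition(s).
Look for the lowest-order linear relation among consecutive terms.
Observation: consecutive differences are constant (= 9).
Check at n=2: 1·15 + 9 = 24. ✓

x(n) = x(n-1) + 9, x(0) = 6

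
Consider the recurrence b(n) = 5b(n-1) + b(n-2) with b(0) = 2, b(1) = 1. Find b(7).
Computing the sequence terms:
2, 1, 7, 36, 187, 971, 5042, 26181

26181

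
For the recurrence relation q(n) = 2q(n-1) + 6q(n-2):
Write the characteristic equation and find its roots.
Substitute q(n) = rⁿ and divide through by rⁿ⁻²: r² - 2r - 6 = 0
Discriminant: 2² + 4·6 = 28, not a perfect square, so by the quadratic formula r = (2 ± √28)/2.
General solution: q(n) = A·r₁ⁿ + B·r₂ⁿ where r₁,r₂ = (2 ± √28)/2

Characteristic: r² - 2r - 6 = 0, Roots: r = (2 ± √28)/2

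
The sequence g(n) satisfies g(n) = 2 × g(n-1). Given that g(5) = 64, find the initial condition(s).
In general g(n) = 2ⁿ · g(0). At n = 5: g(0) = g(5) / 2^5 = 64 / 32 = 2.

g(0) = 2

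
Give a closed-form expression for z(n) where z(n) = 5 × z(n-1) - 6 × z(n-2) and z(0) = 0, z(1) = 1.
Recurrence: z(n) = 5 × z(n-1) - 6 × z(n-2), initial: z(0) = 0, z(1) = 1.
Characteristic equation: r² - 5r + 6 = 0, which factors as (r - 3)(r - 2) = 0, so r = 3, 2. General solution z(n) = A·3ⁿ + B·2ⁿ. From z(0) = 0: A + B = 0. From z(1) = 1: 3A + 2B = 1. Solving gives A = 1, B = -1.

z(n) = 3ⁿ - 2ⁿ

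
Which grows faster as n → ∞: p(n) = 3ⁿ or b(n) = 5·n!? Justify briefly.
Comparing growth rates:
Growth-rate hierarchy: log n ≺ any polynomial ≺ any exponential cⁿ (c>1) ≺ n! ≺ nⁿ.
factorial dominates exponential base 3 asymptotically.

b(n) grows faster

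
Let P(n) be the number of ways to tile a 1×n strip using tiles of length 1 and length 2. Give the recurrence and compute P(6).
Condition on the last tile: it has length 1 (leaving a 1×(n-1) strip) or length 2 (leaving a 1×(n-2) strip), so P(n) = P(n-1) + P(n-2) (order-2 linear recurrence).
For 0 ≤ i < 2 only unit tiles fit, so P(i) = 1.
Iterating the recurrence: P(2) = 2, P(3) = 3, P(4) = 5, P(5) = 8, P(6) = 13.

P(n) = P(n-1) + P(n-2), with P(i) = 1 for 0 ≤ i < 2; P(6) = 13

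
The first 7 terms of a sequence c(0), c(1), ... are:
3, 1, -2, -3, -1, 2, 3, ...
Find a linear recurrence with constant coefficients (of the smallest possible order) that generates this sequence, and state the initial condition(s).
Look for the lowest-order linear relation among consecutive terms.
Observation: c(n) - 1·c(n-1) - (-1)·c(n-2) = 0 holds for the shown terms, and no order-1 relation c(n) = α·c(n-1) + β fits.
Check at n=3: 1·-2 + (-1)·1 = -3. ✓

c(n) = c(n-1) - c(n-2), c(0) = 3, c(1) = 1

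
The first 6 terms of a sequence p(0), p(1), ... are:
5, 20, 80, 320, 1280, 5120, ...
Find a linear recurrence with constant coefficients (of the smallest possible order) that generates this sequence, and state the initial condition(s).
Look for the lowest-order linear relation among consecutive terms.
Observation: each term is 4× the previous.
Check at n=2: 4·20 = 80. ✓

p(n) = 4 × p(n-1), p(0) = 5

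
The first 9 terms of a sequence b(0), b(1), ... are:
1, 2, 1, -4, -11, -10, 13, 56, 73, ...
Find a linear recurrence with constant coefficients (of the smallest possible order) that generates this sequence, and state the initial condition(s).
Look for the lowest-order linear relation among consecutive terms.
Observation: b(n) - 2·b(n-1) - (-3)·b(n-2) = 0 holds for the shown terms, and no order-1 relation b(n) = α·b(n-1) + β fits.
Check at n=3: 2·1 + (-3)·2 = -4. ✓

b(n) = 2b(n-1) - 3b(n-2), b(0) = 1, b(1) = 2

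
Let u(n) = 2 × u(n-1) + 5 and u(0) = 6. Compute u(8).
Computing step by step:
u(0) = 6
u(1) = 2 × 6 + 5 = 17
u(2) = 2 × 17 + 5 = 39
u(3) = 2 × 39 + 5 = 83
u(4) = 2 × 83 + 5 = 171
u(5) = 2 × 171 + 5 = 347
u(6) = 2 × 347 + 5 = 699
u(7) = 2 × 699 + 5 = 1403
u(8) = 2 × 1403 + 5 = 2811

2811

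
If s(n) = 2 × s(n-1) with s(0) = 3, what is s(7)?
Computing step by step:
s(0) = 3
s(1) = 2 × 3 = 6
s(2) = 2 × 6 = 12
s(3) = 2 × 12 = 24
s(4) = 2 × 24 = 48
s(5) = 2 × 48 = 96
s(6) = 2 × 96 = 192
s(7) = 2 × 192 = 384

384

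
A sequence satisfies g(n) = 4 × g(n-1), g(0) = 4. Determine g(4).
Computing step by step:
g(0) = 4
g(1) = 4 × 4 = 16
g(2) = 4 × 16 = 64
g(3) = 4 × 64 = 256
g(4) = 4 × 256 = 1024

1024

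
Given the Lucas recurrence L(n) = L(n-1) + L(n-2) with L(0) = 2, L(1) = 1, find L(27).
Computing the sequence terms:
2, 1, 3, 4, 7, 11, 18, 29, 47, 76, 123, 199, 322, 521, 843, 1364, 2207, 3571, 5778, 9349, 15127, 24476, 39603, 64079, 103682, 167761, 271443, 439204

439204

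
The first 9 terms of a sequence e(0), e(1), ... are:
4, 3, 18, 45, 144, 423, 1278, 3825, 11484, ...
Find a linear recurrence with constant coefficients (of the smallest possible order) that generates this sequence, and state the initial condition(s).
Look for the lowest-order linear relation among consecutive terms.
Observation: e(n) - 2·e(n-1) - (3)·e(n-2) = 0 holds for the shown terms, and no order-1 relation e(n) = α·e(n-1) + β fits.
Check at n=3: 2·18 + (3)·3 = 45. ✓

e(n) = 2e(n-1) + 3e(n-2), e(0) = 4, e(1) = 3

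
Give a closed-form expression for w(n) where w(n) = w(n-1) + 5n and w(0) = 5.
Recurrence: w(n) = w(n-1) + 5n, initial: w(0) = 5.
Telescoping: w(n) = w(0) + 5·Σᵢ₌₁ⁿ i = 5 + 5·n(n+1)/2.

w(n) = 5·n(n+1)/2 + 5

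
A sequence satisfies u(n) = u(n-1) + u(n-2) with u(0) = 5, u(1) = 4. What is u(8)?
Computing the sequence terms:
5, 4, 9, 13, 22, 35, 57, 92, 149

149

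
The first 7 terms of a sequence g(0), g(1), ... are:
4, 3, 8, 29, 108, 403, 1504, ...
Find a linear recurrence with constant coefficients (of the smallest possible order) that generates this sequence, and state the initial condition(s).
Look for the lowest-order linear relation among consecutive terms.
Observation: g(n) - 4·g(n-1) - (-1)·g(n-2) = 0 holds for the shown terms, and no order-1 relation g(n) = α·g(n-1) + β fits.
Check at n=3: 4·8 + (-1)·3 = 29. ✓

g(n) = 4g(n-1) - g(n-2), g(0) = 4, g(1) = 3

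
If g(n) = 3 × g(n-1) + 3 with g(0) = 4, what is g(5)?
Computing step by step:
g(0) = 4
g(1) = 3 × 4 + 3 = 15
g(2) = 3 × 15 + 3 = 48
g(3) = 3 × 48 + 3 = 147
g(4) = 3 × 147 + 3 = 444
g(5) = 3 × 444 + 3 = 1335

1335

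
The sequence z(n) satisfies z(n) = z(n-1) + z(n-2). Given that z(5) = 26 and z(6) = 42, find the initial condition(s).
Work backwards using z(k) = z(k+2) - z(k+1):
z(4) = z(6) - z(5) = 42 - 26 = 16
z(3) = z(5) - z(4) = 26 - 16 = 10
z(2) = z(4) - z(3) = 16 - 10 = 6
z(1) = z(3) - z(2) = 10 - 6 = 4
z(0) = z(2) - z(1) = 6 - 4 = 2

z(0) = 2, z(1) = 4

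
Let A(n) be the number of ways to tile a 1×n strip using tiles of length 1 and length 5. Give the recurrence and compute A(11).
Condition on the last tile: it has length 1 (leaving a 1×(n-1) strip) or length 5 (leaving a 1×(n-5) strip), so A(n) = A(n-1) + A(n-5) (order-5 linear recurrence).
For 0 ≤ i < 5 only unit tiles fit, so A(i) = 1.
Iterating the recurrence: A(5) = 2, A(6) = 3, A(7) = 4, A(8) = 5, A(9) = 6, A(10) = 8, A(11) = 11.

A(n) = A(n-1) + A(n-5), with A(i) = 1 for 0 ≤ i < 5; A(11) = 11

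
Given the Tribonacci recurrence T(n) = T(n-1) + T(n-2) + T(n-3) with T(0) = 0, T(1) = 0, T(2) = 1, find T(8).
Computing the sequence terms:
0, 0, 1, 1, 2, 4, 7, 13, 24

24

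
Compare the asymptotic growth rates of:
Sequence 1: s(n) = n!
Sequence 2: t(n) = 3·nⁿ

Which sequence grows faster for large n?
Comparing growth rates:
Growth-rate hierarchy: log n ≺ any polynomial ≺ any exponential cⁿ (c>1) ≺ n! ≺ nⁿ.
super-exponential nⁿ dominates factorial asymptotically.

t(n) grows faster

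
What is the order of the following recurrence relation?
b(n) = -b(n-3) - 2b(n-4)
The order is the largest lag k for which b(n-k) appears. Here the deepest term is b(n-4), so the order is 4.

Order 4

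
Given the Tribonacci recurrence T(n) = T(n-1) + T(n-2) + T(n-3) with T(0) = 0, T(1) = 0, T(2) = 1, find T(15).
Computing the sequence terms:
0, 0, 1, 1, 2, 4, 7, 13, 24, 44, 81, 149, 274, 504, 927, 1705

1705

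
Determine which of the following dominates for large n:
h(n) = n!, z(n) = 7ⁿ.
Comparing growth rates:
Growth-rate hierarchy: log n ≺ any polynomial ≺ any exponential cⁿ (c>1) ≺ n! ≺ nⁿ.
factorial dominates exponential base 7 asymptotically.

h(n) grows faster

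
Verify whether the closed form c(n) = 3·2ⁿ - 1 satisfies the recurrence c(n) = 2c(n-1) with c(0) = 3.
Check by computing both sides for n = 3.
From the recurrence with c(0) = 3:
  c(0) = 3, c(1) = 6, c(2) = 12, c(3) = 24
  so the recurrence gives c(3) = 24.
From the proposed closed form c(n) = 3·2ⁿ - 1:
  c(3) = 23.
The recurrence gives 24 but the closed form gives 23, so the closed form does not satisfy the recurrence.

No, the closed form is incorrect.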